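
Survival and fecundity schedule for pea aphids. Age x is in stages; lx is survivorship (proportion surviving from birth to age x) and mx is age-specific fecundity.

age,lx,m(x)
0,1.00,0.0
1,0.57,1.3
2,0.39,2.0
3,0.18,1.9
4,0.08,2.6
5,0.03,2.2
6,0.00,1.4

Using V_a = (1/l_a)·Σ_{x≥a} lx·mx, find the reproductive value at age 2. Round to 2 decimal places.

lx·mx for x ≥ 2: 0.78, 0.342, 0.208, 0.066, 0 → sum = 1.396
V_2 = 1.396 / l_2 = 1.396 / 0.39 = 3.579487… → 3.58

3.58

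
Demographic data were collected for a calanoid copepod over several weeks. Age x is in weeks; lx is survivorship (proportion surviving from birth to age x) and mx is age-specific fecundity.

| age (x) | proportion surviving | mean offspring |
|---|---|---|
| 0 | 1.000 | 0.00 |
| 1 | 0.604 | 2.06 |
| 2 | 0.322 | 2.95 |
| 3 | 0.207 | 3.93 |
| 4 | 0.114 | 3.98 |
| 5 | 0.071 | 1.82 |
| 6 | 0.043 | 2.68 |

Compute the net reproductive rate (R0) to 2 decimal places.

lx·mx by age: 0, 1.24424, 0.9499, 0.81351, 0.45372, 0.12922, 0.11524
R0 = Σ lx·mx = 3.70583 → 3.71

3.71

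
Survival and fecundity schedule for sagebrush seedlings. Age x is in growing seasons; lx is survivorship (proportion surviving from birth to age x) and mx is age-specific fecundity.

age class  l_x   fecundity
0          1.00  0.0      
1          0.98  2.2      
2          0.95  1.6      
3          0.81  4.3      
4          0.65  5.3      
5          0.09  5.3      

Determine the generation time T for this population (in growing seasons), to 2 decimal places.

2.87

lx·mx: 0, 2.156, 1.52, 3.483, 3.445, 0.477 → R0 = 11.081
x·lx·mx: 0, 2.156, 3.04, 10.449, 13.78, 2.385 → Σ = 31.81
T = 31.81 / 11.081 = 2.87068… → 2.87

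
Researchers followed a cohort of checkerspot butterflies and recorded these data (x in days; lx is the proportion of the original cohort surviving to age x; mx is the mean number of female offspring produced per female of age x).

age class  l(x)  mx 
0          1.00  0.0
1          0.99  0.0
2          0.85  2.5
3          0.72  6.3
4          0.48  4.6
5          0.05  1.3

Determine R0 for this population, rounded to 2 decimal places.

8.93

lx·mx by age: 0, 0, 2.125, 4.536, 2.208, 0.065
R0 = Σ lx·mx = 8.934 → 8.93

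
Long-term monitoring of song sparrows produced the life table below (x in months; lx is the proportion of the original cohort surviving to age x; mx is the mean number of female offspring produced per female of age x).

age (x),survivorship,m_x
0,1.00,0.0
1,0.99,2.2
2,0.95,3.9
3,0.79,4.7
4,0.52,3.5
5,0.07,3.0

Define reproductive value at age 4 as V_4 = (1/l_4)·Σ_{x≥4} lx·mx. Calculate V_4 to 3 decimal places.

lx·mx for x ≥ 4: 1.82, 0.21 → sum = 2.03
V_4 = 2.03 / l_4 = 2.03 / 0.52 = 3.903846… → 3.904

3.904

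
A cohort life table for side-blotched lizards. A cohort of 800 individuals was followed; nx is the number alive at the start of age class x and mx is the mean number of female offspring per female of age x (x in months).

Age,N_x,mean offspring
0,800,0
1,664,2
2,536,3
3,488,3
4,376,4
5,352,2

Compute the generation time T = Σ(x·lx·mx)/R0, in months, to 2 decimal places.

2.80

lx = nx/n0 = nx/800: 1, 0.83, 0.67, 0.61, 0.47, 0.44
lx·mx: 0, 1.66, 2.01, 1.83, 1.88, 0.88 → R0 = 8.26
x·lx·mx: 0, 1.66, 4.02, 5.49, 7.52, 4.4 → Σ = 23.09
T = 23.09 / 8.26 = 2.7954… → 2.80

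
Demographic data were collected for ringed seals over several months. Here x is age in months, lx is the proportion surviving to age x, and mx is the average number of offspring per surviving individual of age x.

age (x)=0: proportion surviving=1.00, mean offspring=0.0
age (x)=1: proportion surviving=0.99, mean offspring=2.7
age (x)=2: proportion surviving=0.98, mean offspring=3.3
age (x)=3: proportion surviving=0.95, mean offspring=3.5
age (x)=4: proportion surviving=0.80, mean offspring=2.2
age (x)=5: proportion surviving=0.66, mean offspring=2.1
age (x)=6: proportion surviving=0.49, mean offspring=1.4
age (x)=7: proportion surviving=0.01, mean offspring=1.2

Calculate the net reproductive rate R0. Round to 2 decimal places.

13.08

lx·mx by age: 0, 2.673, 3.234, 3.325, 1.76, 1.386, 0.686, 0.012
R0 = Σ lx·mx = 13.076 → 13.08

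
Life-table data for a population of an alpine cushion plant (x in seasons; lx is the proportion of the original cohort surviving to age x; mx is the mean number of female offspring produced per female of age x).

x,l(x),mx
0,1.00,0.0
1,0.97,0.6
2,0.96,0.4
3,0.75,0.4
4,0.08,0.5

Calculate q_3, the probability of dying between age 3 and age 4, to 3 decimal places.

0.893

q_3 = (l_3 − l_4) / l_3 = (0.75 − 0.08) / 0.75
     = 0.67 / 0.75 = 0.893333… → 0.893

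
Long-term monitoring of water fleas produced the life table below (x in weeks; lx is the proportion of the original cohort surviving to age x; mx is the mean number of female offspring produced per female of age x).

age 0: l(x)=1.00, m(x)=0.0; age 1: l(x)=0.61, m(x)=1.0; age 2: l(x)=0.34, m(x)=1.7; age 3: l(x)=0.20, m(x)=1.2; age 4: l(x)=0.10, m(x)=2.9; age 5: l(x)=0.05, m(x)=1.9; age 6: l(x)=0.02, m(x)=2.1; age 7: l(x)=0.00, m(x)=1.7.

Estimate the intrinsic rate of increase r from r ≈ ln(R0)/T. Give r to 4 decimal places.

R0 = Σ lx·mx = 0 + 0.61 + 0.578 + 0.24 + 0.29 + 0.095 + 0.042 + 0 = 1.855
Σ x·lx·mx = 4.373; T = 4.373/1.855 = 2.35741…
r ≈ ln(R0)/T = ln(1.855)/2.35741… = 0.262103… → 0.2621

0.2621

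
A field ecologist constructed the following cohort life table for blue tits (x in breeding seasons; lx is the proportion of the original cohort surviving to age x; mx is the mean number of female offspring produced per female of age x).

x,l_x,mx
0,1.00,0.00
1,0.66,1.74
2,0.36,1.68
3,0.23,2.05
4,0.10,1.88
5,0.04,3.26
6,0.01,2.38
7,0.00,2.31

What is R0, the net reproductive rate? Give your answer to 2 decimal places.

lx·mx by age: 0, 1.1484, 0.6048, 0.4715, 0.188, 0.1304, 0.0238, 0
R0 = Σ lx·mx = 2.5669 → 2.57

2.57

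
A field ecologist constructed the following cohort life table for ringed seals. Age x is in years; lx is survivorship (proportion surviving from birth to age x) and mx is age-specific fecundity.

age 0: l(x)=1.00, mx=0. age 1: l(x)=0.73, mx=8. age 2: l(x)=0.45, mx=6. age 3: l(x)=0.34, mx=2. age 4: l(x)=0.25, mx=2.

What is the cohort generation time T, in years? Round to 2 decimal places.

lx·mx: 0, 5.84, 2.7, 0.68, 0.5 → R0 = 9.72
x·lx·mx: 0, 5.84, 5.4, 2.04, 2 → Σ = 15.28
T = 15.28 / 9.72 = 1.572016… → 1.57

1.57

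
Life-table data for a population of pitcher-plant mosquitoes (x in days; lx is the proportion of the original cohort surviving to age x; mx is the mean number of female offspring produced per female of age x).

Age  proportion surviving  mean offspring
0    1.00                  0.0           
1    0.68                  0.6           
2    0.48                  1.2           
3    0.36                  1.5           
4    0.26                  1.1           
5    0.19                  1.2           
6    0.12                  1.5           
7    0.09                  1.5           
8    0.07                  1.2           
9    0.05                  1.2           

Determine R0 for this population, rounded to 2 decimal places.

2.50

lx·mx by age: 0, 0.408, 0.576, 0.54, 0.286, 0.228, 0.18, 0.135, 0.084, 0.06
R0 = Σ lx·mx = 2.497 → 2.50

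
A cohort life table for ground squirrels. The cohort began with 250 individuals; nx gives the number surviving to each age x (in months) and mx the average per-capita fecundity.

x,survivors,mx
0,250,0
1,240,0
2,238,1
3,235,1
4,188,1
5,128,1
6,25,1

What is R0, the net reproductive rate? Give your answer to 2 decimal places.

3.26

lx = nx/n0 = nx/250: 1, 0.96, 0.952, 0.94, 0.752, 0.512, 0.1
lx·mx by age: 0, 0, 0.952, 0.94, 0.752, 0.512, 0.1
R0 = Σ lx·mx = 3.256 → 3.26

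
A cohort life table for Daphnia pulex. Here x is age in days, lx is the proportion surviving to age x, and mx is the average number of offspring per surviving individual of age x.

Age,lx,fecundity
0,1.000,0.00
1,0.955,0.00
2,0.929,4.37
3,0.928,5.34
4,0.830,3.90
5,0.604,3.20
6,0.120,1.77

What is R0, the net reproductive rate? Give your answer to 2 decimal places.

14.40

lx·mx by age: 0, 0, 4.05973, 4.95552, 3.237, 1.9328, 0.2124
R0 = Σ lx·mx = 14.39745 → 14.40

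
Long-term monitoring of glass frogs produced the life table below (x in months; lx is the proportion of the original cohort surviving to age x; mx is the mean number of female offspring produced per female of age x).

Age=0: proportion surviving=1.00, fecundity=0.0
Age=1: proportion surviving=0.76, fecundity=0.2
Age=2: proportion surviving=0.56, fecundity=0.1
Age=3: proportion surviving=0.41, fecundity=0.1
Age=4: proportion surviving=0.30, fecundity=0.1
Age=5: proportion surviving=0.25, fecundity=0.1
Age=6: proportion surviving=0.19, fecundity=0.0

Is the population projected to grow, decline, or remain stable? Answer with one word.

R0 = Σ lx·mx = 0 + 0.152 + 0.056 + 0.041 + 0.03 + 0.025 + 0 = 0.304
R0 < 1, so the population is declining.

declining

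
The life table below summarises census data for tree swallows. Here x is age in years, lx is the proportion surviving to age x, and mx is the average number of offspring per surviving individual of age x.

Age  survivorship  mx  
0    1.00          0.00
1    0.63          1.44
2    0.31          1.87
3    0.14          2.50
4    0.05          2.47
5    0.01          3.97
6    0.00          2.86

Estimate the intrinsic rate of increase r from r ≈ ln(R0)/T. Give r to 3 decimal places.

0.364

R0 = Σ lx·mx = 0 + 0.9072 + 0.5797 + 0.35 + 0.1235 + 0.0397 + 0 = 2.0001
Σ x·lx·mx = 3.8091; T = 3.8091/2.0001 = 1.90445…
r ≈ ln(R0)/T = ln(2.0001)/1.90445… = 0.36399… → 0.364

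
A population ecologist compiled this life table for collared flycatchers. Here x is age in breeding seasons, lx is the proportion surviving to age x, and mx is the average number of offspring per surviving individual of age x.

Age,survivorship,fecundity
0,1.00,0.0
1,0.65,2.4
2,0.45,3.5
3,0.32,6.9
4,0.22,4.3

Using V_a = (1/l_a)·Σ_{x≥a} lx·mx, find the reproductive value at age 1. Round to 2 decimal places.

lx·mx for x ≥ 1: 1.56, 1.575, 2.208, 0.946 → sum = 6.289
V_1 = 6.289 / l_1 = 6.289 / 0.65 = 9.675385… → 9.68

9.68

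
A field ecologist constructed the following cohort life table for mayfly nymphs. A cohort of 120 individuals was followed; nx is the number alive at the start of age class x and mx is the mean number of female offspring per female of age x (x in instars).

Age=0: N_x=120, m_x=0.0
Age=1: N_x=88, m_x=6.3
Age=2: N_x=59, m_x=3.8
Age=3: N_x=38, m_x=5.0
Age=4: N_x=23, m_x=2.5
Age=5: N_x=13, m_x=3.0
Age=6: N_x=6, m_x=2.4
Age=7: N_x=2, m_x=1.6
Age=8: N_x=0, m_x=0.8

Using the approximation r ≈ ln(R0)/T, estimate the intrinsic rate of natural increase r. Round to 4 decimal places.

lx = nx/n0 = nx/120: 1, 0.73333…, 0.49167…, 0.31667…, 0.19167…, 0.10833…, 0.05, 0.01667…, 0
R0 = Σ lx·mx = 0 + 4.62… + 1.86833… + 1.58333… + 0.47917… + 0.325… + 0.12 + 0.02667… + 0 = 9.0225…
Σ x·lx·mx = 17.555…; T = 17.555…/9.0225… = 1.94569…
r ≈ ln(R0)/T = ln(9.0225…)/1.94569… = 1.13056… → 1.1306

1.1306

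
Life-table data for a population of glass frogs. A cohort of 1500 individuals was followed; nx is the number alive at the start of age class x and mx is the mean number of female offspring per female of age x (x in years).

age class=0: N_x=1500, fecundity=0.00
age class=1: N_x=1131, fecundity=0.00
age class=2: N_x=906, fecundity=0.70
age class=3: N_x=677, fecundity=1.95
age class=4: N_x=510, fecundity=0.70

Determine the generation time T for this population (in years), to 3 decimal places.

2.880

lx = nx/n0 = nx/1500: 1, 0.754, 0.604, 0.45133…, 0.34
lx·mx: 0, 0, 0.4228, 0.8801…, 0.238 → R0 = 1.5409…
x·lx·mx: 0, 0, 0.8456, 2.6403…, 0.952 → Σ = 4.4379…
T = 4.4379… / 1.5409… = 2.88007… → 2.880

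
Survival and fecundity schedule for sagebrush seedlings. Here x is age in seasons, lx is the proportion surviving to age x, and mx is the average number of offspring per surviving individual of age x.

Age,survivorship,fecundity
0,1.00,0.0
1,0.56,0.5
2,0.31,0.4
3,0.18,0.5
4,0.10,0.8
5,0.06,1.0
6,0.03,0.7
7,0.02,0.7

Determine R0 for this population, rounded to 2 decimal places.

lx·mx by age: 0, 0.28, 0.124, 0.09, 0.08, 0.06, 0.021, 0.014
R0 = Σ lx·mx = 0.669 → 0.67

0.67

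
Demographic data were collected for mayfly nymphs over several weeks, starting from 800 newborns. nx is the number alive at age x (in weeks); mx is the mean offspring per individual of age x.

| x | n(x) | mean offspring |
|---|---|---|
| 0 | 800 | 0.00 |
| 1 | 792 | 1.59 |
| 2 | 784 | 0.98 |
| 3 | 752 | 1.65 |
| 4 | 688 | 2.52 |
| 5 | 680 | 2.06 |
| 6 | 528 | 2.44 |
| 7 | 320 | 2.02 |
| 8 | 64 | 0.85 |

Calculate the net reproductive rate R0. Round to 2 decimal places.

lx = nx/n0 = nx/800: 1, 0.99, 0.98, 0.94, 0.86, 0.85, 0.66, 0.4, 0.08
lx·mx by age: 0, 1.5741, 0.9604, 1.551, 2.1672, 1.751, 1.6104, 0.808, 0.068
R0 = Σ lx·mx = 10.4901 → 10.49

10.49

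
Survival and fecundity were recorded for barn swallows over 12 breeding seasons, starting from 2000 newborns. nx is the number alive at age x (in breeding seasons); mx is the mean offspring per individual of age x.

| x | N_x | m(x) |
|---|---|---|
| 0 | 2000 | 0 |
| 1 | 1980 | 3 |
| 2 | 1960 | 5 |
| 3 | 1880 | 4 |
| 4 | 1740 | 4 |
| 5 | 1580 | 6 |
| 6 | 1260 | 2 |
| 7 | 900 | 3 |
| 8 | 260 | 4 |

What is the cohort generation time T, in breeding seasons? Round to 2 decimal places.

lx = nx/n0 = nx/2000: 1, 0.99, 0.98, 0.94, 0.87, 0.79, 0.63, 0.45, 0.13
lx·mx: 0, 2.97, 4.9, 3.76, 3.48, 4.74, 1.26, 1.35, 0.52 → R0 = 22.98
x·lx·mx: 0, 2.97, 9.8, 11.28, 13.92, 23.7, 7.56, 9.45, 4.16 → Σ = 82.84
T = 82.84 / 22.98 = 3.604874… → 3.60

3.60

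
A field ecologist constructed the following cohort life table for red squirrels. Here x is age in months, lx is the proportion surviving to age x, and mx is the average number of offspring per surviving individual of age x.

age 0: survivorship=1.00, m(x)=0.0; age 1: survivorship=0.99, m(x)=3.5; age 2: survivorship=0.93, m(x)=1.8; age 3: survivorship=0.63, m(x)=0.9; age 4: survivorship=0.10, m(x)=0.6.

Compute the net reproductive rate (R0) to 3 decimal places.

lx·mx by age: 0, 3.465, 1.674, 0.567, 0.06
R0 = Σ lx·mx = 5.766 → 5.766

5.766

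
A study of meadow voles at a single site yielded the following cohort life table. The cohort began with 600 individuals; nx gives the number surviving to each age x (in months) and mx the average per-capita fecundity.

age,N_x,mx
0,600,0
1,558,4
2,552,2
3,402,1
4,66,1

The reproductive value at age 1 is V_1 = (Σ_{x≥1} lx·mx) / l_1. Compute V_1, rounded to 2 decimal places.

lx = nx/n0 = nx/600: 1, 0.93, 0.92, 0.67, 0.11
lx·mx for x ≥ 1: 3.72, 1.84, 0.67, 0.11 → sum = 6.34
V_1 = 6.34 / l_1 = 6.34 / 0.93 = 6.817204… → 6.82

6.82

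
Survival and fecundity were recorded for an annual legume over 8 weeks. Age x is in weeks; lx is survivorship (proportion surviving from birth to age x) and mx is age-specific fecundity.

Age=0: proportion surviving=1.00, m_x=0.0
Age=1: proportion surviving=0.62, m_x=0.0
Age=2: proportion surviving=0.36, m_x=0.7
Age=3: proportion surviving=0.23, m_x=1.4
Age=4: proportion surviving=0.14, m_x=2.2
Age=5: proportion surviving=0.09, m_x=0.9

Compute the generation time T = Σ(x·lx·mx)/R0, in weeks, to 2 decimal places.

3.23

lx·mx: 0, 0, 0.252, 0.322, 0.308, 0.081 → R0 = 0.963
x·lx·mx: 0, 0, 0.504, 0.966, 1.232, 0.405 → Σ = 3.107
T = 3.107 / 0.963 = 3.226376… → 3.23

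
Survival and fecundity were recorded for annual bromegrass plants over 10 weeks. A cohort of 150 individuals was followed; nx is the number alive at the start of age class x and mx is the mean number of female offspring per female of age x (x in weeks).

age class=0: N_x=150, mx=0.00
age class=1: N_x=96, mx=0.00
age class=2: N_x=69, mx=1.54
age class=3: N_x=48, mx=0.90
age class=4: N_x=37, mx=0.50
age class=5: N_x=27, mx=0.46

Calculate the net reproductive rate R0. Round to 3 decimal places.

lx = nx/n0 = nx/150: 1, 0.64, 0.46, 0.32, 0.24667…, 0.18
lx·mx by age: 0, 0, 0.7084, 0.288, 0.123333…, 0.0828
R0 = Σ lx·mx = 1.202533… → 1.203

1.203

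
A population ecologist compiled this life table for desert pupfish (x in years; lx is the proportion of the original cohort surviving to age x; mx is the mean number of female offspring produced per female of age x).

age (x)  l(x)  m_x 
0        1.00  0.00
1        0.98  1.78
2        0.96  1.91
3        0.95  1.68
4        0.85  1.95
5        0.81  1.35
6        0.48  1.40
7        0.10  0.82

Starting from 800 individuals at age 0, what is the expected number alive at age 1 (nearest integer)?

784

Expected survivors = N0 · l_1 = 800 × 0.98 = 784 → 784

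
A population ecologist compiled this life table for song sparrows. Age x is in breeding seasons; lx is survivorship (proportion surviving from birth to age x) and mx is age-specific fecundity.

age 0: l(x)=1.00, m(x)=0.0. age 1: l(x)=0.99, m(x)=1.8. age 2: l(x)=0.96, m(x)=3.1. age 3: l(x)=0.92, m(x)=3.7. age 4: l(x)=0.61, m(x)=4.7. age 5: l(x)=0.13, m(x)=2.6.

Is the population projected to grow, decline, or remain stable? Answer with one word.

R0 = Σ lx·mx = 0 + 1.782 + 2.976 + 3.404 + 2.867 + 0.338 = 11.367
R0 > 1, so the population is growing.

growing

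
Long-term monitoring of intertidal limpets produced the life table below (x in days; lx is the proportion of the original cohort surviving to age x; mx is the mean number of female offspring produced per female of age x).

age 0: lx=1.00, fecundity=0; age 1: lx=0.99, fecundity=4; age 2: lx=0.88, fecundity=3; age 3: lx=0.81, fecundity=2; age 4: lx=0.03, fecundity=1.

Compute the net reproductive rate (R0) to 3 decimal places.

8.250

lx·mx by age: 0, 3.96, 2.64, 1.62, 0.03
R0 = Σ lx·mx = 8.25 → 8.250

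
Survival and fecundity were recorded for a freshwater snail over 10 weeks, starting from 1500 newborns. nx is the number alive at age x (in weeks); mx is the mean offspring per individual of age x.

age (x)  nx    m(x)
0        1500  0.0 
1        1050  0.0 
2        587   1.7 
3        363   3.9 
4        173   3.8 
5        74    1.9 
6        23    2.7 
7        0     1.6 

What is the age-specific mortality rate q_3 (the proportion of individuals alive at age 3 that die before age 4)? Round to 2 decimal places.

0.52

lx = nx/n0 = nx/1500: 1, 0.7, 0.39133…, 0.242, 0.11533…, 0.04933…, 0.01533…, 0
q_3 = (l_3 − l_4) / l_3 = (0.242 − 0.115333…) / 0.242
     = 0.126667… / 0.242 = 0.523416… → 0.52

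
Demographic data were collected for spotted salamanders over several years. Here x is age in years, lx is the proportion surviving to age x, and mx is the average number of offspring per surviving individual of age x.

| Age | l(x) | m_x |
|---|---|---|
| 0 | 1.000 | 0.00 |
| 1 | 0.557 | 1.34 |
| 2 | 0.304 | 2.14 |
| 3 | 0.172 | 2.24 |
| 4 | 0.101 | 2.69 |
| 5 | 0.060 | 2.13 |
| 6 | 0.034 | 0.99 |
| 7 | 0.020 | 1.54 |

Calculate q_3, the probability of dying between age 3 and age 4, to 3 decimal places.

q_3 = (l_3 − l_4) / l_3 = (0.172 − 0.101) / 0.172
     = 0.071 / 0.172 = 0.412791… → 0.413

0.413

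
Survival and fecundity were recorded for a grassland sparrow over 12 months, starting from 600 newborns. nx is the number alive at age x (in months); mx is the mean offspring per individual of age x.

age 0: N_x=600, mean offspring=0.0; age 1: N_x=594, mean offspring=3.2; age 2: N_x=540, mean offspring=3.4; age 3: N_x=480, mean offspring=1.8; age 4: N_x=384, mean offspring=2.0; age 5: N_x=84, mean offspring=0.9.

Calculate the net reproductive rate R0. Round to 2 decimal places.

lx = nx/n0 = nx/600: 1, 0.99, 0.9, 0.8, 0.64, 0.14
lx·mx by age: 0, 3.168, 3.06, 1.44, 1.28, 0.126
R0 = Σ lx·mx = 9.074 → 9.07

9.07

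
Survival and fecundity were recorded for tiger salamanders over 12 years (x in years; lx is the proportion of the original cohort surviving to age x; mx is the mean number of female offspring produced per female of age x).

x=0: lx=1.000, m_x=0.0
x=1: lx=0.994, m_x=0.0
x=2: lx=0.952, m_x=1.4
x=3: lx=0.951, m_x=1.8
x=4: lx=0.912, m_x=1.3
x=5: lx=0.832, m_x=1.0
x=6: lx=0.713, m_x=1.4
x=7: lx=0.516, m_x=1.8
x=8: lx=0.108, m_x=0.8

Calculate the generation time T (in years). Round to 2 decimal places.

4.22

lx·mx: 0, 0, 1.3328, 1.7118, 1.1856, 0.832, 0.9982, 0.9288, 0.0864 → R0 = 7.0756
x·lx·mx: 0, 0, 2.6656, 5.1354, 4.7424, 4.16, 5.9892, 6.5016, 0.6912 → Σ = 29.8854
T = 29.8854 / 7.0756 = 4.223727… → 4.22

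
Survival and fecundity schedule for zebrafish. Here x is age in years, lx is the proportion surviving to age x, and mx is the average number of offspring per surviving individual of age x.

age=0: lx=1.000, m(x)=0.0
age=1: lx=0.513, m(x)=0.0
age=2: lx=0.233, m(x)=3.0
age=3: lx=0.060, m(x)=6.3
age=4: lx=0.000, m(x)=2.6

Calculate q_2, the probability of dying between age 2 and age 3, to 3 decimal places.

0.742

q_2 = (l_2 − l_3) / l_2 = (0.233 − 0.06) / 0.233
     = 0.173 / 0.233 = 0.742489… → 0.742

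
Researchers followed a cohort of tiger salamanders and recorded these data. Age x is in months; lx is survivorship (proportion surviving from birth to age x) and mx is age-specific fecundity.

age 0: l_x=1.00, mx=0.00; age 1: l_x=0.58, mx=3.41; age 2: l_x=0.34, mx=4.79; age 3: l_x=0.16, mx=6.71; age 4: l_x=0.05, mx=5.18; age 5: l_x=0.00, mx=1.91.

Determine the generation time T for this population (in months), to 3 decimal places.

1.922

lx·mx: 0, 1.9778, 1.6286, 1.0736, 0.259, 0 → R0 = 4.939
x·lx·mx: 0, 1.9778, 3.2572, 3.2208, 1.036, 0 → Σ = 9.4918
T = 9.4918 / 4.939 = 1.921806… → 1.922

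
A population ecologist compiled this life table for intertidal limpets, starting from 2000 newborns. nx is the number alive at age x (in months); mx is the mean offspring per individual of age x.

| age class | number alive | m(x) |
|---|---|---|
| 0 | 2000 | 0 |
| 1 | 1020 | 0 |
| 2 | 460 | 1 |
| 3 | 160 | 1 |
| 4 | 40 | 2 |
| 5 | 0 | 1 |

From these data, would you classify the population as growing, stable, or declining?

lx = nx/n0 = nx/2000: 1, 0.51, 0.23, 0.08, 0.02, 0
R0 = Σ lx·mx = 0 + 0 + 0.23 + 0.08 + 0.04 + 0 = 0.35
R0 < 1, so the population is declining.

declining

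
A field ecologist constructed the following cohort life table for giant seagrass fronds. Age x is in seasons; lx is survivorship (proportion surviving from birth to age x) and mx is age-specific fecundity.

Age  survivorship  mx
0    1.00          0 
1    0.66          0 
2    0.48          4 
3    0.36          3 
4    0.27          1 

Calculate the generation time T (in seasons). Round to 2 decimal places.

lx·mx: 0, 0, 1.92, 1.08, 0.27 → R0 = 3.27
x·lx·mx: 0, 0, 3.84, 3.24, 1.08 → Σ = 8.16
T = 8.16 / 3.27 = 2.495413… → 2.50

2.50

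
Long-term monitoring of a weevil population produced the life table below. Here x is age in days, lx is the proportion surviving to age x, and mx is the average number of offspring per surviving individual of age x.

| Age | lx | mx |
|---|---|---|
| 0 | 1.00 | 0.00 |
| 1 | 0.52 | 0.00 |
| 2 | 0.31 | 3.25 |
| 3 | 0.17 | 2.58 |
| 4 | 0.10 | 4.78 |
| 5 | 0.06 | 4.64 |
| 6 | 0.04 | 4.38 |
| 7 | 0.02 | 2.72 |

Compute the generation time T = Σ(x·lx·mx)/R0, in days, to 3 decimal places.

lx·mx: 0, 0, 1.0075, 0.4386, 0.478, 0.2784, 0.1752, 0.0544 → R0 = 2.4321
x·lx·mx: 0, 0, 2.015, 1.3158, 1.912, 1.392, 1.0512, 0.3808 → Σ = 8.0668
T = 8.0668 / 2.4321 = 3.316804… → 3.317

3.317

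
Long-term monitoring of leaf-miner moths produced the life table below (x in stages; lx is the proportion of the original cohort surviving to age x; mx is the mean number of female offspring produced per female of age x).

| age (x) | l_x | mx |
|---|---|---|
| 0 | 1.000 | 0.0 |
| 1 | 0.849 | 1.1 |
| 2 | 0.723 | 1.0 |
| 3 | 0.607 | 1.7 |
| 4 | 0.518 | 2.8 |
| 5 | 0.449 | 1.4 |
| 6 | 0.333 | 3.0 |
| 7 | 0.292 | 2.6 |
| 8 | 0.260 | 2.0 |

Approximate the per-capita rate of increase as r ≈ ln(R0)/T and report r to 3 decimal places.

R0 = Σ lx·mx = 0 + 0.9339 + 0.723 + 1.0319 + 1.4504 + 0.6286 + 0.999 + 0.7592 + 0.52 = 7.046
Σ x·lx·mx = 29.8886; T = 29.8886/7.046 = 4.24192…
r ≈ ln(R0)/T = ln(7.046)/4.24192… = 0.46028… → 0.460

0.460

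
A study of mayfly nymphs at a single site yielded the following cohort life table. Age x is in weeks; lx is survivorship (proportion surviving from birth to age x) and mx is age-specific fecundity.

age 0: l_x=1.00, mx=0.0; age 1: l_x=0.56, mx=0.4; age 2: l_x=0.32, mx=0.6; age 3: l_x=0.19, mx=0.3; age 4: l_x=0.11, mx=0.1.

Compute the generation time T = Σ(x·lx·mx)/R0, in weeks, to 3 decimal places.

1.700

lx·mx: 0, 0.224, 0.192, 0.057, 0.011 → R0 = 0.484
x·lx·mx: 0, 0.224, 0.384, 0.171, 0.044 → Σ = 0.823
T = 0.823 / 0.484 = 1.700413… → 1.700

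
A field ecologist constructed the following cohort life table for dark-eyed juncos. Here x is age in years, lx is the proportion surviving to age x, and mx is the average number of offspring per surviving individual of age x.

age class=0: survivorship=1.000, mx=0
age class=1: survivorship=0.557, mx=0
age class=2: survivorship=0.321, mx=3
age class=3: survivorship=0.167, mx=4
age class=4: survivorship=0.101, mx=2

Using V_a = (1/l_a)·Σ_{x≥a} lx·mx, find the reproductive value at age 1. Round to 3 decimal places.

3.291

lx·mx for x ≥ 1: 0, 0.963, 0.668, 0.202 → sum = 1.833
V_1 = 1.833 / l_1 = 1.833 / 0.557 = 3.290844… → 3.291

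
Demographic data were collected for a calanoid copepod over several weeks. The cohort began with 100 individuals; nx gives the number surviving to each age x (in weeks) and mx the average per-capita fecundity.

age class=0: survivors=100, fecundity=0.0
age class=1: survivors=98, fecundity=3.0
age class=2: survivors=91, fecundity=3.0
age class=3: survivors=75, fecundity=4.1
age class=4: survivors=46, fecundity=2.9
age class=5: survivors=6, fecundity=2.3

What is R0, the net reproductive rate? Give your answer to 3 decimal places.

lx = nx/n0 = nx/100: 1, 0.98, 0.91, 0.75, 0.46, 0.06
lx·mx by age: 0, 2.94, 2.73, 3.075, 1.334, 0.138
R0 = Σ lx·mx = 10.217 → 10.217

10.217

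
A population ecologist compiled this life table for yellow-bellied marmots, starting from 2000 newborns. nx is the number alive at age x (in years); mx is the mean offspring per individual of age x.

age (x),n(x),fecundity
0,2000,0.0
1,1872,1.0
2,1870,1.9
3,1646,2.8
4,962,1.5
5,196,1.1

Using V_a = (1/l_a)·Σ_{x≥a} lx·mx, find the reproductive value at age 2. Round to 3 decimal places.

lx = nx/n0 = nx/2000: 1, 0.936, 0.935, 0.823, 0.481, 0.098
lx·mx for x ≥ 2: 1.7765, 2.3044, 0.7215, 0.1078 → sum = 4.9102
V_2 = 4.9102 / l_2 = 4.9102 / 0.935 = 5.251551… → 5.252

5.252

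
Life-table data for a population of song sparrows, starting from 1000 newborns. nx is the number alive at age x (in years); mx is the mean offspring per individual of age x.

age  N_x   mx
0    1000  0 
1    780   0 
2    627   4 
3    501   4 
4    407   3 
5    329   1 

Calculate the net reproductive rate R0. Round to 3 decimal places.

lx = nx/n0 = nx/1000: 1, 0.78, 0.627, 0.501, 0.407, 0.329
lx·mx by age: 0, 0, 2.508, 2.004, 1.221, 0.329
R0 = Σ lx·mx = 6.062 → 6.062

6.062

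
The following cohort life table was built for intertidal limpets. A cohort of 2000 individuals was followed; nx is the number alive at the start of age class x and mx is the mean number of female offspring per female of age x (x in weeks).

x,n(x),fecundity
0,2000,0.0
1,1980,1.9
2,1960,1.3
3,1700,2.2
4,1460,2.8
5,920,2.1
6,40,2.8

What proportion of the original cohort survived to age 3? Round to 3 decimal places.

0.850

l_3 = n_3/n_0 = 1700/2000 = 0.85 → 0.850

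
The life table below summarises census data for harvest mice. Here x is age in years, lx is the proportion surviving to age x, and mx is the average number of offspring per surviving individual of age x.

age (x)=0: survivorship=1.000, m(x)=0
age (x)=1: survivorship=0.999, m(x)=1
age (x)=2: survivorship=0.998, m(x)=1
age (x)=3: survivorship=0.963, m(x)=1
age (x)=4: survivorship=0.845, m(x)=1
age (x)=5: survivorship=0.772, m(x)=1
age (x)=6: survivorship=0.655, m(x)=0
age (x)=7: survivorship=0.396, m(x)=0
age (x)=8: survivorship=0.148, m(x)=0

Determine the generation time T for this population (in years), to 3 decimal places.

2.867

lx·mx: 0, 0.999, 0.998, 0.963, 0.845, 0.772, 0, 0, 0 → R0 = 4.577
x·lx·mx: 0, 0.999, 1.996, 2.889, 3.38, 3.86, 0, 0, 0 → Σ = 13.124
T = 13.124 / 4.577 = 2.86738… → 2.867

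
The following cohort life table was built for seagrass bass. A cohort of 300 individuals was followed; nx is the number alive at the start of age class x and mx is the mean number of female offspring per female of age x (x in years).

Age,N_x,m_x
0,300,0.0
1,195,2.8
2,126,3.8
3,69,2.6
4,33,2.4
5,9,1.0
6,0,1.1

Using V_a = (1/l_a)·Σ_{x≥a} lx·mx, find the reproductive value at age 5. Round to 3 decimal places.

1.000

lx = nx/n0 = nx/300: 1, 0.65, 0.42, 0.23, 0.11, 0.03, 0
lx·mx for x ≥ 5: 0.03, 0 → sum = 0.03
V_5 = 0.03 / l_5 = 0.03 / 0.03 = 1 → 1.000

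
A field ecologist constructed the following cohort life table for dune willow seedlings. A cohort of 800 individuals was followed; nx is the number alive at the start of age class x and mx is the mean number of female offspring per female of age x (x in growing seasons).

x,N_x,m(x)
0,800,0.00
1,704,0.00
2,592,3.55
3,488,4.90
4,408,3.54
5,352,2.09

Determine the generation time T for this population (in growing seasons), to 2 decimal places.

3.12

lx = nx/n0 = nx/800: 1, 0.88, 0.74, 0.61, 0.51, 0.44
lx·mx: 0, 0, 2.627, 2.989, 1.8054, 0.9196 → R0 = 8.341
x·lx·mx: 0, 0, 5.254, 8.967, 7.2216, 4.598 → Σ = 26.0406
T = 26.0406 / 8.341 = 3.122… → 3.12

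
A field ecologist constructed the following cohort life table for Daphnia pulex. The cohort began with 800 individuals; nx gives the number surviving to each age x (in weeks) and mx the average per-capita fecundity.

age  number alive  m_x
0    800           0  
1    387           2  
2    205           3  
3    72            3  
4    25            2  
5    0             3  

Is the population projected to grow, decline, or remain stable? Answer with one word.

lx = nx/n0 = nx/800: 1, 0.48375, 0.25625, 0.09, 0.03125, 0
R0 = Σ lx·mx = 0 + 0.9675 + 0.76875 + 0.27 + 0.0625 + 0 = 2.06875
R0 > 1, so the population is growing.

growing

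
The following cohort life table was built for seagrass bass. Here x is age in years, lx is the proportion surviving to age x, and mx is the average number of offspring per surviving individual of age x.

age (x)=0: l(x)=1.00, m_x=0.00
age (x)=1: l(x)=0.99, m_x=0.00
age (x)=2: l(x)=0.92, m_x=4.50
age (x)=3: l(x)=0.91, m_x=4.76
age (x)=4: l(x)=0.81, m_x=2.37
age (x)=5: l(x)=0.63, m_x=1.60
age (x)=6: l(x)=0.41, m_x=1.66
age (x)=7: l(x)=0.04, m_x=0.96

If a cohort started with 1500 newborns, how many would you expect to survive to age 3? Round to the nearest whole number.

1365

Expected survivors = N0 · l_3 = 1500 × 0.91 = 1365 → 1365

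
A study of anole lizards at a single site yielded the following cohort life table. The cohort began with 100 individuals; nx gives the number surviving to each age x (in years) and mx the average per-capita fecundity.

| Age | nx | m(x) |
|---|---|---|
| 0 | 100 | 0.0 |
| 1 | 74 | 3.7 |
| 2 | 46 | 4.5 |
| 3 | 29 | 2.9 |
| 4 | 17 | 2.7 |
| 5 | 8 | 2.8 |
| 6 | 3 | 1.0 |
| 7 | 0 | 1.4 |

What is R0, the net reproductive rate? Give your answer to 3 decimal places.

lx = nx/n0 = nx/100: 1, 0.74, 0.46, 0.29, 0.17, 0.08, 0.03, 0
lx·mx by age: 0, 2.738, 2.07, 0.841, 0.459, 0.224, 0.03, 0
R0 = Σ lx·mx = 6.362 → 6.362

6.362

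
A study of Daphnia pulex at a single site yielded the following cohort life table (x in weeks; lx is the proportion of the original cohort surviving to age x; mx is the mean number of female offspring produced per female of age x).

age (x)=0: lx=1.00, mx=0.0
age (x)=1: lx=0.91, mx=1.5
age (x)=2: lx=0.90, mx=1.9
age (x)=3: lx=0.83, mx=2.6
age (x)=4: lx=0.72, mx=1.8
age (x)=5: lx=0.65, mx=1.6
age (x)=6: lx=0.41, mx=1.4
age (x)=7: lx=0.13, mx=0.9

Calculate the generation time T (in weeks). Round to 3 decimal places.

lx·mx: 0, 1.365, 1.71, 2.158, 1.296, 1.04, 0.574, 0.117 → R0 = 8.26
x·lx·mx: 0, 1.365, 3.42, 6.474, 5.184, 5.2, 3.444, 0.819 → Σ = 25.906
T = 25.906 / 8.26 = 3.13632… → 3.136

3.136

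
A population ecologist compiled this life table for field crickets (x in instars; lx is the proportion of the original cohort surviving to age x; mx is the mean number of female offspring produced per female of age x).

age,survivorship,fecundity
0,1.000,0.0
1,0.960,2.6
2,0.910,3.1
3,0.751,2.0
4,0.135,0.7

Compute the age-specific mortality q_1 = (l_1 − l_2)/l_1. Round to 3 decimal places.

q_1 = (l_1 − l_2) / l_1 = (0.96 − 0.91) / 0.96
     = 0.05 / 0.96 = 0.052083… → 0.052

0.052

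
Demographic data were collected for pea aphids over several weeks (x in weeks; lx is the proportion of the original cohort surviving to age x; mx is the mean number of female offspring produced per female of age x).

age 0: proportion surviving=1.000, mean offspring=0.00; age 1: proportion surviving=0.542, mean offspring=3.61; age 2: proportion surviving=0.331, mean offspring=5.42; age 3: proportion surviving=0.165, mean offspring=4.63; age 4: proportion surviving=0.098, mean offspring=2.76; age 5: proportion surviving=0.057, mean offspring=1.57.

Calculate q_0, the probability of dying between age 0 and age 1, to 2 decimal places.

0.46

q_0 = (l_0 − l_1) / l_0 = (1 − 0.542) / 1
     = 0.458 / 1 = 0.458 → 0.46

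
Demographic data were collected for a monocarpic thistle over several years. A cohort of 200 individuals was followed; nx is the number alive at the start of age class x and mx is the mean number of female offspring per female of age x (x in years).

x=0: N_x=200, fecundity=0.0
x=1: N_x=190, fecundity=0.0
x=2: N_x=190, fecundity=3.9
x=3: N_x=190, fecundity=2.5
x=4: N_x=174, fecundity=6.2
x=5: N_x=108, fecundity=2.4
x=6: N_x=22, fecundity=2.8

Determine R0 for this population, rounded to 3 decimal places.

lx = nx/n0 = nx/200: 1, 0.95, 0.95, 0.95, 0.87, 0.54, 0.11
lx·mx by age: 0, 0, 3.705, 2.375, 5.394, 1.296, 0.308
R0 = Σ lx·mx = 13.078 → 13.078

13.078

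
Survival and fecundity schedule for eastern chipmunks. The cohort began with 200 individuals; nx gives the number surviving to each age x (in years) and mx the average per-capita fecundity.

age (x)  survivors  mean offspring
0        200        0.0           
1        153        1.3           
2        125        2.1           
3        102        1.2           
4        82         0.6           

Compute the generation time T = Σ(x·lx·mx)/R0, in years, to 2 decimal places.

2.03

lx = nx/n0 = nx/200: 1, 0.765, 0.625, 0.51, 0.41
lx·mx: 0, 0.9945, 1.3125, 0.612, 0.246 → R0 = 3.165
x·lx·mx: 0, 0.9945, 2.625, 1.836, 0.984 → Σ = 6.4395
T = 6.4395 / 3.165 = 2.034597… → 2.03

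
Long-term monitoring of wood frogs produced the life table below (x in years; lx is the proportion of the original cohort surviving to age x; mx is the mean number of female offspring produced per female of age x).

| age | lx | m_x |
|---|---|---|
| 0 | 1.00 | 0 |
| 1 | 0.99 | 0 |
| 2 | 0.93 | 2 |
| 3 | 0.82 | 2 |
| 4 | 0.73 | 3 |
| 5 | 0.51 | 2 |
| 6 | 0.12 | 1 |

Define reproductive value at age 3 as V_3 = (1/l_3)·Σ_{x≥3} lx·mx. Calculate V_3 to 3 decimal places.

lx·mx for x ≥ 3: 1.64, 2.19, 1.02, 0.12 → sum = 4.97
V_3 = 4.97 / l_3 = 4.97 / 0.82 = 6.060976… → 6.061

6.061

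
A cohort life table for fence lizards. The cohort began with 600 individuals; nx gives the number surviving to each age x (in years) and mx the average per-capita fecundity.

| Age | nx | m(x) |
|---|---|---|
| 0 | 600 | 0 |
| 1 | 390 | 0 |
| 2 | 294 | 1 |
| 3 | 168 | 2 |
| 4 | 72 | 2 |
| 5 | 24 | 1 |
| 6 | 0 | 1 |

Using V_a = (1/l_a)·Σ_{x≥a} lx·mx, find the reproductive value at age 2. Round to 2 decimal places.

lx = nx/n0 = nx/600: 1, 0.65, 0.49, 0.28, 0.12, 0.04, 0
lx·mx for x ≥ 2: 0.49, 0.56, 0.24, 0.04, 0 → sum = 1.33
V_2 = 1.33 / l_2 = 1.33 / 0.49 = 2.714286… → 2.71

2.71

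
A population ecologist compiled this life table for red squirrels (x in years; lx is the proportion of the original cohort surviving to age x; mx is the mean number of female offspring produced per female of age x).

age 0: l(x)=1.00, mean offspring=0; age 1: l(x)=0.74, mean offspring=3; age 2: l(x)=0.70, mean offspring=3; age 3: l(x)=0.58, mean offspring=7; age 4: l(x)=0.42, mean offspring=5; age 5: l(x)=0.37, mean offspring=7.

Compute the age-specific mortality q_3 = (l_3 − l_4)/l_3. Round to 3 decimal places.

0.276

q_3 = (l_3 − l_4) / l_3 = (0.58 − 0.42) / 0.58
     = 0.16 / 0.58 = 0.275862… → 0.276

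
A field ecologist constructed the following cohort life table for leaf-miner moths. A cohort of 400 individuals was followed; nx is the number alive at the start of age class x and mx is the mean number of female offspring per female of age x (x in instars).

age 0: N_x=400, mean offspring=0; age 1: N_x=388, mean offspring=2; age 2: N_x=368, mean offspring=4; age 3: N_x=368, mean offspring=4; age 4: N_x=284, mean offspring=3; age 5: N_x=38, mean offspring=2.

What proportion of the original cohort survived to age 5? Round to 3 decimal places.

l_5 = n_5/n_0 = 38/400 = 0.095 → 0.095

0.095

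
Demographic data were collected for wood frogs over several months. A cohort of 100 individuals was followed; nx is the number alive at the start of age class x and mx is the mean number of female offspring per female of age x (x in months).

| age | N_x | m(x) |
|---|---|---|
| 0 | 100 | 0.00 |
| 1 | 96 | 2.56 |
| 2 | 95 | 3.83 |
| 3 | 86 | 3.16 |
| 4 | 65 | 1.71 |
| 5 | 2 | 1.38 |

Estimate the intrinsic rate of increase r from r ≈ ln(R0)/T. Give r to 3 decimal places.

1.018

lx = nx/n0 = nx/100: 1, 0.96, 0.95, 0.86, 0.65, 0.02
R0 = Σ lx·mx = 0 + 2.4576 + 3.6385 + 2.7176 + 1.1115 + 0.0276 = 9.9528
Σ x·lx·mx = 22.4714; T = 22.4714/9.9528 = 2.2578…
r ≈ ln(R0)/T = ln(9.9528)/2.2578… = 1.01774… → 1.018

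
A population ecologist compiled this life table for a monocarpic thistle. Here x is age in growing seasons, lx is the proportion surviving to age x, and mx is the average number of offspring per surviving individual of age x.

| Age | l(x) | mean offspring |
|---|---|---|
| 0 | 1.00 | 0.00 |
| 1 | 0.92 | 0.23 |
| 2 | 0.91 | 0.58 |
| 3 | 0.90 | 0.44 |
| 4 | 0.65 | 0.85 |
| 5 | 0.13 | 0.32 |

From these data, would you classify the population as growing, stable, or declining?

growing

R0 = Σ lx·mx = 0 + 0.2116 + 0.5278 + 0.396 + 0.5525 + 0.0416 = 1.7295
R0 > 1, so the population is growing.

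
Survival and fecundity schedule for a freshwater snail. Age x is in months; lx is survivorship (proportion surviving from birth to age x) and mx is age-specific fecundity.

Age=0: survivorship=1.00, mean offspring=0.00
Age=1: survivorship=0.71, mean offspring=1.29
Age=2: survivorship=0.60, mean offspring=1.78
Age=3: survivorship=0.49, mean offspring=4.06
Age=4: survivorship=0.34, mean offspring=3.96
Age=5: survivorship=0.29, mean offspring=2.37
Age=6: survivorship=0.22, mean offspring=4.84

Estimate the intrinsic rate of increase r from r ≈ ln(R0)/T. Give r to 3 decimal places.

R0 = Σ lx·mx = 0 + 0.9159 + 1.068 + 1.9894 + 1.3464 + 0.6873 + 1.0648 = 7.0718
Σ x·lx·mx = 24.231; T = 24.231/7.0718 = 3.42643…
r ≈ ln(R0)/T = ln(7.0718)/3.42643… = 0.57089… → 0.571

0.571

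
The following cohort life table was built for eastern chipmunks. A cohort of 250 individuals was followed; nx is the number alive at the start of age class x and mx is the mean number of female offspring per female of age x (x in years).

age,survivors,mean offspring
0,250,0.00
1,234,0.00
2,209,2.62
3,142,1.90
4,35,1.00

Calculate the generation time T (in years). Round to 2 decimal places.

2.40

lx = nx/n0 = nx/250: 1, 0.936, 0.836, 0.568, 0.14
lx·mx: 0, 0, 2.19032, 1.0792, 0.14 → R0 = 3.40952
x·lx·mx: 0, 0, 4.38064, 3.2376, 0.56 → Σ = 8.17824
T = 8.17824 / 3.40952 = 2.398648… → 2.40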